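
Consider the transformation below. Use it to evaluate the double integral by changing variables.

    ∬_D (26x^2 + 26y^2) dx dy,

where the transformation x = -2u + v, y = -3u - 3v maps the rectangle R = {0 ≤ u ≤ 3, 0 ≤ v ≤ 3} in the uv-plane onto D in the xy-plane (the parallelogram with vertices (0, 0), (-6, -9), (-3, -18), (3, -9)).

Compute the Jacobian determinant of (x, y) with respect to (u, v):

    ∂(x,y)/∂(u,v) = | -2  1 | = (-2)(-3) - (1)(-3) = 9.
                   | -3  -3 |

Its absolute value is |J| = 9 (the area scaling factor).

Substituting x = -2u + v, y = -3u - 3v into the integrand,

    26x^2 + 26y^2 → 338u^2 + 364u v + 260v^2,

so the integral becomes

    ∬_R (338u^2 + 364u v + 260v^2) · |J| du dv = ∫_0^3 ∫_0^3 (3042u^2 + 3276u v + 2340v^2) dv du.

Inner (v): 9126u^2 + 14742u + 21060.
Outer (u): 211653.

Therefore ∬_D (26x^2 + 26y^2) dx dy = 211653.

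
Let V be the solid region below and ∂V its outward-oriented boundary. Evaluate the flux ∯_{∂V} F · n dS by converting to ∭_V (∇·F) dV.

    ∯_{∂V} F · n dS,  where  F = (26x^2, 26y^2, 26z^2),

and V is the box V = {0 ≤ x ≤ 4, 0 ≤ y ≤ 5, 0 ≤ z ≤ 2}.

By the divergence theorem,

    ∯_{∂V} F · n dS = ∭_V (∇ · F) dV.

Compute the divergence:
    ∇ · F = ∂F_x/∂x + ∂F_y/∂y + ∂F_z/∂z = 52x + 52y + 52z.

V is a rectangular box, so dV = dx dy dz with 0 ≤ x ≤ 4, 0 ≤ y ≤ 5, 0 ≤ z ≤ 2.

Integrate (52x + 52y + 52z) over V as an iterated integral:

    ∭_V (∇·F) dV = ∫_0^{4} ∫_0^{5} ∫_0^{2} (52x + 52y + 52z) dz dy dx.

Inner (z from 0 to 2): 104x + 104y + 104.
Middle (y from 0 to 5): 520x + 1820.
Outer (x from 0 to 4): 11440.

Therefore ∯_{∂V} F · n dS = 11440.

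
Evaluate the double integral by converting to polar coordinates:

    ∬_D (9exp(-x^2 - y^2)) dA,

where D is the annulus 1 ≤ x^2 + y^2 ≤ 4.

The region D is 1 ≤ r ≤ 2, 0 ≤ θ ≤ 2π in polar coordinates, where x = r cos(θ), y = r sin(θ), and dA = r dr dθ.

Under the substitution, the integrand becomes 9exp(-r^2), so

    ∬_D (9exp(-x^2 - y^2)) dA = ∫_{0}^{2π} ∫_{1}^{2} (9exp(-r^2)) · r dr dθ.

Inner integral (in r): ∫_{1}^{2} (9exp(-r^2)) · r dr = -(9 - 9exp(3))exp(-4)/2.

Outer integral (in θ): ∫_{0}^{2π} (-(9 - 9exp(3))exp(-4)/2) dθ = -9π (1 - exp(3))exp(-4).

Therefore ∬_D (9exp(-x^2 - y^2)) dA = -9π (1 - exp(3))exp(-4).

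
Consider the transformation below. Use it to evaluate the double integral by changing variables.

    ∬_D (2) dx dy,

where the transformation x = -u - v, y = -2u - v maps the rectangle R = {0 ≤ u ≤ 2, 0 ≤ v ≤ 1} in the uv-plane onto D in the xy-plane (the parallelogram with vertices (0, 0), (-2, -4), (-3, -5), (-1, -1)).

Compute the Jacobian determinant of (x, y) with respect to (u, v):

    ∂(x,y)/∂(u,v) = | -1  -1 | = (-1)(-1) - (-1)(-2) = -1.
                   | -2  -1 |

Its absolute value is |J| = 1 (the area scaling factor).

Substituting x = -u - v, y = -2u - v into the integrand,

    2 → 2,

so the integral becomes

    ∬_R (2) · |J| du dv = ∫_0^2 ∫_0^1 (2) dv du.

Inner (v): 2.
Outer (u): 4.

Therefore ∬_D (2) dx dy = 4.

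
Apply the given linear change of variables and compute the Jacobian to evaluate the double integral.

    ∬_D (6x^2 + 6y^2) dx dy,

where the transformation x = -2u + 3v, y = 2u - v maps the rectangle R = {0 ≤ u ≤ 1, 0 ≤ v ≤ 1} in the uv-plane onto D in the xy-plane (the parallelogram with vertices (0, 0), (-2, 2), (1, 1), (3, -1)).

Compute the Jacobian determinant of (x, y) with respect to (u, v):

    ∂(x,y)/∂(u,v) = | -2  3 | = (-2)(-1) - (3)(2) = -4.
                   | 2  -1 |

Its absolute value is |J| = 4 (the area scaling factor).

Substituting x = -2u + 3v, y = 2u - v into the integrand,

    6x^2 + 6y^2 → 48u^2 - 96u v + 60v^2,

so the integral becomes

    ∬_R (48u^2 - 96u v + 60v^2) · |J| du dv = ∫_0^1 ∫_0^1 (192u^2 - 384u v + 240v^2) dv du.

Inner (v): 192u^2 - 192u + 80.
Outer (u): 48.

Therefore ∬_D (6x^2 + 6y^2) dx dy = 48.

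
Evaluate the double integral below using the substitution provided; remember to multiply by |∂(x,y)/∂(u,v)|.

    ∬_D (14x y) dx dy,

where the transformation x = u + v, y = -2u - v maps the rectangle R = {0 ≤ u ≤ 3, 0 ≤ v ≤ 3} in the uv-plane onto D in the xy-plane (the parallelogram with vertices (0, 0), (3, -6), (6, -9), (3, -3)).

Compute the Jacobian determinant of (x, y) with respect to (u, v):

    ∂(x,y)/∂(u,v) = | 1  1 | = (1)(-1) - (1)(-2) = 1.
                   | -2  -1 |

Its absolute value is |J| = 1 (the area scaling factor).

Substituting x = u + v, y = -2u - v into the integrand,

    14x y → -28u^2 - 42u v - 14v^2,

so the integral becomes

    ∬_R (-28u^2 - 42u v - 14v^2) · |J| du dv = ∫_0^3 ∫_0^3 (-28u^2 - 42u v - 14v^2) dv du.

Inner (v): -84u^2 - 189u - 126.
Outer (u): -3969/2.

Therefore ∬_D (14x y) dx dy = -3969/2.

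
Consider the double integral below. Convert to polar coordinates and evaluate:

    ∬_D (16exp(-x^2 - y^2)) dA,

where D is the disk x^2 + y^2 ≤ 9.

The region D is 0 ≤ r ≤ 3, 0 ≤ θ ≤ 2π in polar coordinates, where x = r cos(θ), y = r sin(θ), and dA = r dr dθ.

Under the substitution, the integrand becomes 16exp(-r^2), so

    ∬_D (16exp(-x^2 - y^2)) dA = ∫_{0}^{2π} ∫_{0}^{3} (16exp(-r^2)) · r dr dθ.

Inner integral (in r): ∫_{0}^{3} (16exp(-r^2)) · r dr = 8 - 8exp(-9).

Outer integral (in θ): ∫_{0}^{2π} (8 - 8exp(-9)) dθ = -16π exp(-9) + 16π.

Therefore ∬_D (16exp(-x^2 - y^2)) dA = -16π exp(-9) + 16π.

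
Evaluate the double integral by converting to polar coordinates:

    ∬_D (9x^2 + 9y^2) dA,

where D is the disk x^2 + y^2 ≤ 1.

The region D is 0 ≤ r ≤ 1, 0 ≤ θ ≤ 2π in polar coordinates, where x = r cos(θ), y = r sin(θ), and dA = r dr dθ.

Under the substitution, the integrand becomes 9r^2, so

    ∬_D (9x^2 + 9y^2) dA = ∫_{0}^{2π} ∫_{0}^{1} (9r^2) · r dr dθ.

Inner integral (in r): ∫_{0}^{1} (9r^2) · r dr = 9/4.

Outer integral (in θ): ∫_{0}^{2π} (9/4) dθ = 9π/2.

Therefore ∬_D (9x^2 + 9y^2) dA = 9π/2.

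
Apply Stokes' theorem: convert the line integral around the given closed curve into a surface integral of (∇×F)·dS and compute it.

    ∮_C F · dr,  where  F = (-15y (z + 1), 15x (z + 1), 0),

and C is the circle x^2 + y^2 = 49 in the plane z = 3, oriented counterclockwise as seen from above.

Let S be the flat disk x^2 + y^2 ≤ 49 in the plane z = 3, with upward unit normal n̂ = ẑ. By Stokes' theorem,

    ∮_C F · dr = ∬_S (∇ × F) · n̂ dS = ∬_D (curl F)_z dA,

where D is the disk x^2 + y^2 ≤ 49.

Compute the curl of F = (-15y (z + 1), 15x (z + 1), 0):
    (∇ × F)_x = ∂F_z/∂y - ∂F_y/∂z = -15x,
    (∇ × F)_y = ∂F_x/∂z - ∂F_z/∂x = -15y,
    (∇ × F)_z = ∂F_y/∂x - ∂F_x/∂y = 30z + 30.

On z = 3, (curl F)_z = 120.

Convert to polar (x = r cos θ, y = r sin θ, dA = r dr dθ); the integrand becomes 120, so

    ∬_D (curl F)_z dA = ∫_0^{2π} ∫_0^{7} (120) · r dr dθ.

Inner (r from 0 to 7): 2940.
Outer (θ from 0 to 2π): 5880π.

Therefore ∮_C F · dr = 5880π.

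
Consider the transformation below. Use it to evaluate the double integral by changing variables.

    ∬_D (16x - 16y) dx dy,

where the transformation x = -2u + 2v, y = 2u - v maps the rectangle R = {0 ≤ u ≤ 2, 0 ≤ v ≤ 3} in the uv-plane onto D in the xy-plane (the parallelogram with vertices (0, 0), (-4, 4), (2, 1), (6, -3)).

Compute the Jacobian determinant of (x, y) with respect to (u, v):

    ∂(x,y)/∂(u,v) = | -2  2 | = (-2)(-1) - (2)(2) = -2.
                   | 2  -1 |

Its absolute value is |J| = 2 (the area scaling factor).

Substituting x = -2u + 2v, y = 2u - v into the integrand,

    16x - 16y → -64u + 48v,

so the integral becomes

    ∬_R (-64u + 48v) · |J| du dv = ∫_0^2 ∫_0^3 (-128u + 96v) dv du.

Inner (v): 432 - 384u.
Outer (u): 96.

Therefore ∬_D (16x - 16y) dx dy = 96.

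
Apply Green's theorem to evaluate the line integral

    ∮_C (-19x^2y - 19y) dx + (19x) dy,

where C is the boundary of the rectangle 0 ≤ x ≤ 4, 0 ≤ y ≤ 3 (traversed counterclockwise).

Green's theorem converts the closed line integral into a double integral over the enclosed region D:

    ∮_C P dx + Q dy = ∬_D (∂Q/∂x - ∂P/∂y) dA.

Here P = -19x^2y - 19y, Q = 19x, so

    ∂Q/∂x = 19,    ∂P/∂y = -19x^2 - 19,
    ∂Q/∂x - ∂P/∂y = 19x^2 + 38.

D is the region 0 ≤ x ≤ 4, 0 ≤ y ≤ 3. Evaluating the double integral:

    ∬_D (19x^2 + 38) dA = ∫_0^{4} ∫_0^{3} (19x^2 + 38) dy dx.

Inner (y from 0 to 3): 57x^2 + 114.
Outer (x from 0 to 4): 1672.

Therefore ∮_C P dx + Q dy = 1672.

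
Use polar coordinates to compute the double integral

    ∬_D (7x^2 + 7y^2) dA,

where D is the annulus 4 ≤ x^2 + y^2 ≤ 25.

The region D is 2 ≤ r ≤ 5, 0 ≤ θ ≤ 2π in polar coordinates, where x = r cos(θ), y = r sin(θ), and dA = r dr dθ.

Under the substitution, the integrand becomes 7r^2, so

    ∬_D (7x^2 + 7y^2) dA = ∫_{0}^{2π} ∫_{2}^{5} (7r^2) · r dr dθ.

Inner integral (in r): ∫_{2}^{5} (7r^2) · r dr = 4263/4.

Outer integral (in θ): ∫_{0}^{2π} (4263/4) dθ = 4263π/2.

Therefore ∬_D (7x^2 + 7y^2) dA = 4263π/2.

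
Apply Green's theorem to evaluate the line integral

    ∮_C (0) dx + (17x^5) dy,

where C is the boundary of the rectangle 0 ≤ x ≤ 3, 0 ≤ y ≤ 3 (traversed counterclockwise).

Green's theorem converts the closed line integral into a double integral over the enclosed region D:

    ∮_C P dx + Q dy = ∬_D (∂Q/∂x - ∂P/∂y) dA.

Here P = 0, Q = 17x^5, so

    ∂Q/∂x = 85x^4,    ∂P/∂y = 0,
    ∂Q/∂x - ∂P/∂y = 85x^4.

D is the region 0 ≤ x ≤ 3, 0 ≤ y ≤ 3. Evaluating the double integral:

    ∬_D (85x^4) dA = ∫_0^{3} ∫_0^{3} (85x^4) dy dx.

Inner (y from 0 to 3): 255x^4.
Outer (x from 0 to 3): 12393.

Therefore ∮_C P dx + Q dy = 12393.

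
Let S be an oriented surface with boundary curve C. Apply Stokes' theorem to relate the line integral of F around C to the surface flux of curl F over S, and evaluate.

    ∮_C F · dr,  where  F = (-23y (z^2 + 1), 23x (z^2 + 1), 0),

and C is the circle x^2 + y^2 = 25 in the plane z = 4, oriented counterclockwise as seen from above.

Let S be the flat disk x^2 + y^2 ≤ 25 in the plane z = 4, with upward unit normal n̂ = ẑ. By Stokes' theorem,

    ∮_C F · dr = ∬_S (∇ × F) · n̂ dS = ∬_D (curl F)_z dA,

where D is the disk x^2 + y^2 ≤ 25.

Compute the curl of F = (-23y (z^2 + 1), 23x (z^2 + 1), 0):
    (∇ × F)_x = ∂F_z/∂y - ∂F_y/∂z = -46x z,
    (∇ × F)_y = ∂F_x/∂z - ∂F_z/∂x = -46y z,
    (∇ × F)_z = ∂F_y/∂x - ∂F_x/∂y = 46z^2 + 46.

On z = 4, (curl F)_z = 782.

Convert to polar (x = r cos θ, y = r sin θ, dA = r dr dθ); the integrand becomes 782, so

    ∬_D (curl F)_z dA = ∫_0^{2π} ∫_0^{5} (782) · r dr dθ.

Inner (r from 0 to 5): 9775.
Outer (θ from 0 to 2π): 19550π.

Therefore ∮_C F · dr = 19550π.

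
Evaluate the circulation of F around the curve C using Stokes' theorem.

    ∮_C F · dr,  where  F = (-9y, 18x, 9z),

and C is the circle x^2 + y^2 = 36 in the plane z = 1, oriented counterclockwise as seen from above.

Let S be the flat disk x^2 + y^2 ≤ 36 in the plane z = 1, with upward unit normal n̂ = ẑ. By Stokes' theorem,

    ∮_C F · dr = ∬_S (∇ × F) · n̂ dS = ∬_D (curl F)_z dA,

where D is the disk x^2 + y^2 ≤ 36.

Compute the curl of F = (-9y, 18x, 9z):
    (∇ × F)_x = ∂F_z/∂y - ∂F_y/∂z = 0,
    (∇ × F)_y = ∂F_x/∂z - ∂F_z/∂x = 0,
    (∇ × F)_z = ∂F_y/∂x - ∂F_x/∂y = 27.

On z = 1, (curl F)_z = 27.

Convert to polar (x = r cos θ, y = r sin θ, dA = r dr dθ); the integrand becomes 27, so

    ∬_D (curl F)_z dA = ∫_0^{2π} ∫_0^{6} (27) · r dr dθ.

Inner (r from 0 to 6): 486.
Outer (θ from 0 to 2π): 972π.

Therefore ∮_C F · dr = 972π.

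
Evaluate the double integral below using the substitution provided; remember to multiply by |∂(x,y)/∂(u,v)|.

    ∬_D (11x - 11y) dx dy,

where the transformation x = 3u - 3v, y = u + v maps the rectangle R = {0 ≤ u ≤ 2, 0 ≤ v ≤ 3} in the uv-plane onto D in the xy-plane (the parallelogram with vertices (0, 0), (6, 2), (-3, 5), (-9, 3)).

Compute the Jacobian determinant of (x, y) with respect to (u, v):

    ∂(x,y)/∂(u,v) = | 3  -3 | = (3)(1) - (-3)(1) = 6.
                   | 1  1 |

Its absolute value is |J| = 6 (the area scaling factor).

Substituting x = 3u - 3v, y = u + v into the integrand,

    11x - 11y → 22u - 44v,

so the integral becomes

    ∬_R (22u - 44v) · |J| du dv = ∫_0^2 ∫_0^3 (132u - 264v) dv du.

Inner (v): 396u - 1188.
Outer (u): -1584.

Therefore ∬_D (11x - 11y) dx dy = -1584.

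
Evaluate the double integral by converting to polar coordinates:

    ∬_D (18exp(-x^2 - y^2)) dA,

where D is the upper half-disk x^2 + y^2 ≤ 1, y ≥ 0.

The region D is 0 ≤ r ≤ 1, 0 ≤ θ ≤ π in polar coordinates, where x = r cos(θ), y = r sin(θ), and dA = r dr dθ.

Under the substitution, the integrand becomes 18exp(-r^2), so

    ∬_D (18exp(-x^2 - y^2)) dA = ∫_{0}^{π} ∫_{0}^{1} (18exp(-r^2)) · r dr dθ.

Inner integral (in r): ∫_{0}^{1} (18exp(-r^2)) · r dr = 9 - 9exp(-1).

Outer integral (in θ): ∫_{0}^{π} (9 - 9exp(-1)) dθ = -9π exp(-1) + 9π.

Therefore ∬_D (18exp(-x^2 - y^2)) dA = -9π exp(-1) + 9π.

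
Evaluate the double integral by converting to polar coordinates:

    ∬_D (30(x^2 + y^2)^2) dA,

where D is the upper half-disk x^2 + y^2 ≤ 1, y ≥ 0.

The region D is 0 ≤ r ≤ 1, 0 ≤ θ ≤ π in polar coordinates, where x = r cos(θ), y = r sin(θ), and dA = r dr dθ.

Under the substitution, the integrand becomes 30r^4, so

    ∬_D (30(x^2 + y^2)^2) dA = ∫_{0}^{π} ∫_{0}^{1} (30r^4) · r dr dθ.

Inner integral (in r): ∫_{0}^{1} (30r^4) · r dr = 5.

Outer integral (in θ): ∫_{0}^{π} (5) dθ = 5π.

Therefore ∬_D (30(x^2 + y^2)^2) dA = 5π.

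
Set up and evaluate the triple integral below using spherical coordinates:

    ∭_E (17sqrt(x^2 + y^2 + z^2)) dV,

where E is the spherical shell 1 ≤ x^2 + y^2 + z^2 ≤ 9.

In spherical coordinates, x = ρ sin(φ) cos(θ), y = ρ sin(φ) sin(θ), z = ρ cos(φ), and dV = ρ^2 sin(φ) dρ dφ dθ.

The integrand becomes 17ρ, so

    ∭_E (17sqrt(x^2 + y^2 + z^2)) dV = ∫_{0}^{2π} ∫_{0}^{π} ∫_{1}^{3} (17ρ) · ρ^2 sin(φ) dρ dφ dθ.

Inner (ρ): 340sin(φ).
Middle (φ): 680.
Outer (θ): 1360π.

Therefore the triple integral equals 1360π.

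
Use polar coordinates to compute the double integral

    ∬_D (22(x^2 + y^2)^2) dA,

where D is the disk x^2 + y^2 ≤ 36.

The region D is 0 ≤ r ≤ 6, 0 ≤ θ ≤ 2π in polar coordinates, where x = r cos(θ), y = r sin(θ), and dA = r dr dθ.

Under the substitution, the integrand becomes 22r^4, so

    ∬_D (22(x^2 + y^2)^2) dA = ∫_{0}^{2π} ∫_{0}^{6} (22r^4) · r dr dθ.

Inner integral (in r): ∫_{0}^{6} (22r^4) · r dr = 171072.

Outer integral (in θ): ∫_{0}^{2π} (171072) dθ = 342144π.

Therefore ∬_D (22(x^2 + y^2)^2) dA = 342144π.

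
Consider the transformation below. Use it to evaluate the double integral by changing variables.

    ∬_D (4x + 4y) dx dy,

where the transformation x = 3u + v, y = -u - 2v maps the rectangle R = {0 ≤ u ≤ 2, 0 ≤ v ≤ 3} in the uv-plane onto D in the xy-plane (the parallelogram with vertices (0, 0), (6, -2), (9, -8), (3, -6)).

Compute the Jacobian determinant of (x, y) with respect to (u, v):

    ∂(x,y)/∂(u,v) = | 3  1 | = (3)(-2) - (1)(-1) = -5.
                   | -1  -2 |

Its absolute value is |J| = 5 (the area scaling factor).

Substituting x = 3u + v, y = -u - 2v into the integrand,

    4x + 4y → 8u - 4v,

so the integral becomes

    ∬_R (8u - 4v) · |J| du dv = ∫_0^2 ∫_0^3 (40u - 20v) dv du.

Inner (v): 120u - 90.
Outer (u): 60.

Therefore ∬_D (4x + 4y) dx dy = 60.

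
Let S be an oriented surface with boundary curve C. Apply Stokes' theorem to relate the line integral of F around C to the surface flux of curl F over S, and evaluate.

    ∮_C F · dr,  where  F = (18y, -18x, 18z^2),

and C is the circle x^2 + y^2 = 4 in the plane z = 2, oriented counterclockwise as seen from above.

Let S be the flat disk x^2 + y^2 ≤ 4 in the plane z = 2, with upward unit normal n̂ = ẑ. By Stokes' theorem,

    ∮_C F · dr = ∬_S (∇ × F) · n̂ dS = ∬_D (curl F)_z dA,

where D is the disk x^2 + y^2 ≤ 4.

Compute the curl of F = (18y, -18x, 18z^2):
    (∇ × F)_x = ∂F_z/∂y - ∂F_y/∂z = 0,
    (∇ × F)_y = ∂F_x/∂z - ∂F_z/∂x = 0,
    (∇ × F)_z = ∂F_y/∂x - ∂F_x/∂y = -36.

On z = 2, (curl F)_z = -36.

Convert to polar (x = r cos θ, y = r sin θ, dA = r dr dθ); the integrand becomes -36, so

    ∬_D (curl F)_z dA = ∫_0^{2π} ∫_0^{2} (-36) · r dr dθ.

Inner (r from 0 to 2): -72.
Outer (θ from 0 to 2π): -144π.

Therefore ∮_C F · dr = -144π.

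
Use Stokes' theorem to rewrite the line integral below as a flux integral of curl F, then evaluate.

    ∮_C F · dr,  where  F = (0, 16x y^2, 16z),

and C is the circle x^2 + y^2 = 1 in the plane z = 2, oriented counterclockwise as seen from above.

Let S be the flat disk x^2 + y^2 ≤ 1 in the plane z = 2, with upward unit normal n̂ = ẑ. By Stokes' theorem,

    ∮_C F · dr = ∬_S (∇ × F) · n̂ dS = ∬_D (curl F)_z dA,

where D is the disk x^2 + y^2 ≤ 1.

Compute the curl of F = (0, 16x y^2, 16z):
    (∇ × F)_x = ∂F_z/∂y - ∂F_y/∂z = 0,
    (∇ × F)_y = ∂F_x/∂z - ∂F_z/∂x = 0,
    (∇ × F)_z = ∂F_y/∂x - ∂F_x/∂y = 16y^2.

On z = 2, (curl F)_z = 16y^2.

Convert to polar (x = r cos θ, y = r sin θ, dA = r dr dθ); the integrand becomes 16r^2sin(θ)^2, so

    ∬_D (curl F)_z dA = ∫_0^{2π} ∫_0^{1} (16r^2sin(θ)^2) · r dr dθ.

Inner (r from 0 to 1): 4sin(θ)^2.
Outer (θ from 0 to 2π): 4π.

Therefore ∮_C F · dr = 4π.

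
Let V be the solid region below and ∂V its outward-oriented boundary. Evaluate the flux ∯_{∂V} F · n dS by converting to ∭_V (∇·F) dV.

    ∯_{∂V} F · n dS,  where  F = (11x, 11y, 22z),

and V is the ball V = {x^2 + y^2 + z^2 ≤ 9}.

By the divergence theorem,

    ∯_{∂V} F · n dS = ∭_V (∇ · F) dV.

Compute the divergence:
    ∇ · F = ∂F_x/∂x + ∂F_y/∂y + ∂F_z/∂z = 11 + 11 + 22 = 44.

In spherical coordinates, x = ρ sin(φ) cos(θ), y = ρ sin(φ) sin(θ), z = ρ cos(φ), dV = ρ^2 sin(φ) dρ dφ dθ, with 0 ≤ ρ ≤ 3, 0 ≤ φ ≤ π, 0 ≤ θ ≤ 2π.

The integrand, after substitution and multiplying by the volume element, becomes (44) · ρ^2 sin(φ), so

    ∭_V (∇·F) dV = ∫_0^{2π} ∫_0^{π} ∫_0^{3} (44) · ρ^2 sin(φ) dρ dφ dθ.

Inner (ρ from 0 to 3): 396sin(φ).
Middle (φ from 0 to π): 792.
Outer (θ from 0 to 2π): 1584π.

Therefore ∯_{∂V} F · n dS = 1584π.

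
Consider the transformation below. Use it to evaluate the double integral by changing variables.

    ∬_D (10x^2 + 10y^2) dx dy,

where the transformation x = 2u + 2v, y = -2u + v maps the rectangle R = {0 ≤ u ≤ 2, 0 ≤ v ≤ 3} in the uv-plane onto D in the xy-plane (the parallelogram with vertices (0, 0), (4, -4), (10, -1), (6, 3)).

Compute the Jacobian determinant of (x, y) with respect to (u, v):

    ∂(x,y)/∂(u,v) = | 2  2 | = (2)(1) - (2)(-2) = 6.
                   | -2  1 |

Its absolute value is |J| = 6 (the area scaling factor).

Substituting x = 2u + 2v, y = -2u + v into the integrand,

    10x^2 + 10y^2 → 80u^2 + 40u v + 50v^2,

so the integral becomes

    ∬_R (80u^2 + 40u v + 50v^2) · |J| du dv = ∫_0^2 ∫_0^3 (480u^2 + 240u v + 300v^2) dv du.

Inner (v): 1440u^2 + 1080u + 2700.
Outer (u): 11400.

Therefore ∬_D (10x^2 + 10y^2) dx dy = 11400.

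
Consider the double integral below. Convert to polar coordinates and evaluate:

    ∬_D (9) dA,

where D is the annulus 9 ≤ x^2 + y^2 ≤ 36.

The region D is 3 ≤ r ≤ 6, 0 ≤ θ ≤ 2π in polar coordinates, where x = r cos(θ), y = r sin(θ), and dA = r dr dθ.

Under the substitution, the integrand becomes 9, so

    ∬_D (9) dA = ∫_{0}^{2π} ∫_{3}^{6} (9) · r dr dθ.

Inner integral (in r): ∫_{3}^{6} (9) · r dr = 243/2.

Outer integral (in θ): ∫_{0}^{2π} (243/2) dθ = 243π.

Therefore ∬_D (9) dA = 243π.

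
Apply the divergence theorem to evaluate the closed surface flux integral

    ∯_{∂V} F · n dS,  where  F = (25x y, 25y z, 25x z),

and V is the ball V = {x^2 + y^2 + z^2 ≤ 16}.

By the divergence theorem,

    ∯_{∂V} F · n dS = ∭_V (∇ · F) dV.

Compute the divergence:
    ∇ · F = ∂F_x/∂x + ∂F_y/∂y + ∂F_z/∂z = 25y + 25z + 25x = 25x + 25y + 25z.

In spherical coordinates, x = ρ sin(φ) cos(θ), y = ρ sin(φ) sin(θ), z = ρ cos(φ), dV = ρ^2 sin(φ) dρ dφ dθ, with 0 ≤ ρ ≤ 4, 0 ≤ φ ≤ π, 0 ≤ θ ≤ 2π.

The integrand, after substitution and multiplying by the volume element, becomes (25ρ (sqrt(2)sin(φ)sin(θ + π/4) + cos(φ))) · ρ^2 sin(φ), so

    ∭_V (∇·F) dV = ∫_0^{2π} ∫_0^{π} ∫_0^{4} (25ρ (sqrt(2)sin(φ)sin(θ + π/4) + cos(φ))) · ρ^2 sin(φ) dρ dφ dθ.

Inner (ρ from 0 to 4): 1600(sqrt(2)sin(φ)sin(θ + π/4) + cos(φ))sin(φ).
Middle (φ from 0 to π): 800sqrt(2)π sin(θ + π/4).
Outer (θ from 0 to 2π): 0.

Therefore ∯_{∂V} F · n dS = 0.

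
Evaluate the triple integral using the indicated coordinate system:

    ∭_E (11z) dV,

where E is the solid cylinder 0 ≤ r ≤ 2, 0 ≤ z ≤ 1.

In cylindrical coordinates, x = r cos(θ), y = r sin(θ), z = z, and dV = r dr dθ dz.

The integrand becomes 11z, so

    ∭_E (11z) dV = ∫_{0}^{2π} ∫_{0}^{2} ∫_{0}^{1} (11z) · r dz dr dθ.

Inner (z): 11r/2.
Middle (r from 0 to 2): 11.
Outer (θ): 22π.

Therefore the triple integral equals 22π.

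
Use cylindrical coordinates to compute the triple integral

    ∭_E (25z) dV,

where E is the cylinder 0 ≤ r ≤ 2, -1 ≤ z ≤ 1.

In cylindrical coordinates, x = r cos(θ), y = r sin(θ), z = z, and dV = r dr dθ dz.

The integrand becomes 25z, so

    ∭_E (25z) dV = ∫_{0}^{2π} ∫_{0}^{2} ∫_{-1}^{1} (25z) · r dz dr dθ.

Inner (z): 0.
Middle (r from 0 to 2): 0.
Outer (θ): 0.

Therefore the triple integral equals 0.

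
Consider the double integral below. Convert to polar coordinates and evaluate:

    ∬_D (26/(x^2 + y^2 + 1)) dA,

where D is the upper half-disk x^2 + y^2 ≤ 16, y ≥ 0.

The region D is 0 ≤ r ≤ 4, 0 ≤ θ ≤ π in polar coordinates, where x = r cos(θ), y = r sin(θ), and dA = r dr dθ.

Under the substitution, the integrand becomes 26/(r^2 + 1), so

    ∬_D (26/(x^2 + y^2 + 1)) dA = ∫_{0}^{π} ∫_{0}^{4} (26/(r^2 + 1)) · r dr dθ.

Inner integral (in r): ∫_{0}^{4} (26/(r^2 + 1)) · r dr = log(9904578032905937).

Outer integral (in θ): ∫_{0}^{π} (log(9904578032905937)) dθ = log(9904578032905937^π).

Therefore ∬_D (26/(x^2 + y^2 + 1)) dA = log(9904578032905937^π).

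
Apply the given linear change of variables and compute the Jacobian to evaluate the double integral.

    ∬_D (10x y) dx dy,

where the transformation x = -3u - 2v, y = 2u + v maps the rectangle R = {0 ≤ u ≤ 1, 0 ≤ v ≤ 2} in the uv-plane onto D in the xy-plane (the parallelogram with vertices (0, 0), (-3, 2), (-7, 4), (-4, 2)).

Compute the Jacobian determinant of (x, y) with respect to (u, v):

    ∂(x,y)/∂(u,v) = | -3  -2 | = (-3)(1) - (-2)(2) = 1.
                   | 2  1 |

Its absolute value is |J| = 1 (the area scaling factor).

Substituting x = -3u - 2v, y = 2u + v into the integrand,

    10x y → -60u^2 - 70u v - 20v^2,

so the integral becomes

    ∬_R (-60u^2 - 70u v - 20v^2) · |J| du dv = ∫_0^1 ∫_0^2 (-60u^2 - 70u v - 20v^2) dv du.

Inner (v): -120u^2 - 140u - 160/3.
Outer (u): -490/3.

Therefore ∬_D (10x y) dx dy = -490/3.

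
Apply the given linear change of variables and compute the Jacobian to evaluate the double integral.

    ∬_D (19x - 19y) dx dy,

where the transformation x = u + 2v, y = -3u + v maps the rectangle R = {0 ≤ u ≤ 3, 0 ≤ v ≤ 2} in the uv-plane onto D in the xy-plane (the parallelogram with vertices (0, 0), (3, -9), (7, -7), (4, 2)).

Compute the Jacobian determinant of (x, y) with respect to (u, v):

    ∂(x,y)/∂(u,v) = | 1  2 | = (1)(1) - (2)(-3) = 7.
                   | -3  1 |

Its absolute value is |J| = 7 (the area scaling factor).

Substituting x = u + 2v, y = -3u + v into the integrand,

    19x - 19y → 76u + 19v,

so the integral becomes

    ∬_R (76u + 19v) · |J| du dv = ∫_0^3 ∫_0^2 (532u + 133v) dv du.

Inner (v): 1064u + 266.
Outer (u): 5586.

Therefore ∬_D (19x - 19y) dx dy = 5586.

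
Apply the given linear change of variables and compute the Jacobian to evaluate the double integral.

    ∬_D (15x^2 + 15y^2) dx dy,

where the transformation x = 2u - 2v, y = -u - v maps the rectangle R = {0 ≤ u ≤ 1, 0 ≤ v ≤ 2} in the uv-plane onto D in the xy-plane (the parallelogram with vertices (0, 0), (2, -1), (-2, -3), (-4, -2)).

Compute the Jacobian determinant of (x, y) with respect to (u, v):

    ∂(x,y)/∂(u,v) = | 2  -2 | = (2)(-1) - (-2)(-1) = -4.
                   | -1  -1 |

Its absolute value is |J| = 4 (the area scaling factor).

Substituting x = 2u - 2v, y = -u - v into the integrand,

    15x^2 + 15y^2 → 75u^2 - 90u v + 75v^2,

so the integral becomes

    ∬_R (75u^2 - 90u v + 75v^2) · |J| du dv = ∫_0^1 ∫_0^2 (300u^2 - 360u v + 300v^2) dv du.

Inner (v): 600u^2 - 720u + 800.
Outer (u): 640.

Therefore ∬_D (15x^2 + 15y^2) dx dy = 640.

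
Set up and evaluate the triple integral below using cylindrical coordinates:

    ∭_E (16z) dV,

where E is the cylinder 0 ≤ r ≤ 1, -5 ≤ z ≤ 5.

In cylindrical coordinates, x = r cos(θ), y = r sin(θ), z = z, and dV = r dr dθ dz.

The integrand becomes 16z, so

    ∭_E (16z) dV = ∫_{0}^{2π} ∫_{0}^{1} ∫_{-5}^{5} (16z) · r dz dr dθ.

Inner (z): 0.
Middle (r from 0 to 1): 0.
Outer (θ): 0.

Therefore the triple integral equals 0.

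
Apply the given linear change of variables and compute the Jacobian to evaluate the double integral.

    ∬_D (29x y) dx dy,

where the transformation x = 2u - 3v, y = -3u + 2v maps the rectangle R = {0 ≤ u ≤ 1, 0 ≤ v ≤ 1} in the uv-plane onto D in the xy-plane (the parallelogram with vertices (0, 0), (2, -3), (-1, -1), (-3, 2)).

Compute the Jacobian determinant of (x, y) with respect to (u, v):

    ∂(x,y)/∂(u,v) = | 2  -3 | = (2)(2) - (-3)(-3) = -5.
                   | -3  2 |

Its absolute value is |J| = 5 (the area scaling factor).

Substituting x = 2u - 3v, y = -3u + 2v into the integrand,

    29x y → -174u^2 + 377u v - 174v^2,

so the integral becomes

    ∬_R (-174u^2 + 377u v - 174v^2) · |J| du dv = ∫_0^1 ∫_0^1 (-870u^2 + 1885u v - 870v^2) dv du.

Inner (v): -870u^2 + 1885u/2 - 290.
Outer (u): -435/4.

Therefore ∬_D (29x y) dx dy = -435/4.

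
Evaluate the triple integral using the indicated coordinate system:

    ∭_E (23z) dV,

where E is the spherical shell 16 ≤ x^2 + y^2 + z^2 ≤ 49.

In spherical coordinates, x = ρ sin(φ) cos(θ), y = ρ sin(φ) sin(θ), z = ρ cos(φ), and dV = ρ^2 sin(φ) dρ dφ dθ.

The integrand becomes 23ρ cos(φ), so

    ∭_E (23z) dV = ∫_{0}^{2π} ∫_{0}^{π} ∫_{4}^{7} (23ρ cos(φ)) · ρ^2 sin(φ) dρ dφ dθ.

Inner (ρ): 49335sin(2φ)/8.
Middle (φ): 0.
Outer (θ): 0.

Therefore the triple integral equals 0.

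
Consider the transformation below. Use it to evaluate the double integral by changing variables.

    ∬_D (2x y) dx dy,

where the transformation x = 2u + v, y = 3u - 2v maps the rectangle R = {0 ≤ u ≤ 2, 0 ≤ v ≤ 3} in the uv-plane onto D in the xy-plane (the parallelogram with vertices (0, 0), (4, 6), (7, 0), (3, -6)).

Compute the Jacobian determinant of (x, y) with respect to (u, v):

    ∂(x,y)/∂(u,v) = | 2  1 | = (2)(-2) - (1)(3) = -7.
                   | 3  -2 |

Its absolute value is |J| = 7 (the area scaling factor).

Substituting x = 2u + v, y = 3u - 2v into the integrand,

    2x y → 12u^2 - 2u v - 4v^2,

so the integral becomes

    ∬_R (12u^2 - 2u v - 4v^2) · |J| du dv = ∫_0^2 ∫_0^3 (84u^2 - 14u v - 28v^2) dv du.

Inner (v): 252u^2 - 63u - 252.
Outer (u): 42.

Therefore ∬_D (2x y) dx dy = 42.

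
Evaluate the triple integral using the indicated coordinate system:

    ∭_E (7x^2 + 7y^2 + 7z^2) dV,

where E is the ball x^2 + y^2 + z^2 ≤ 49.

In spherical coordinates, x = ρ sin(φ) cos(θ), y = ρ sin(φ) sin(θ), z = ρ cos(φ), and dV = ρ^2 sin(φ) dρ dφ dθ.

The integrand becomes 7ρ^2, so

    ∭_E (7x^2 + 7y^2 + 7z^2) dV = ∫_{0}^{2π} ∫_{0}^{π} ∫_{0}^{7} (7ρ^2) · ρ^2 sin(φ) dρ dφ dθ.

Inner (ρ): 117649sin(φ)/5.
Middle (φ): 235298/5.
Outer (θ): 470596π/5.

Therefore the triple integral equals 470596π/5.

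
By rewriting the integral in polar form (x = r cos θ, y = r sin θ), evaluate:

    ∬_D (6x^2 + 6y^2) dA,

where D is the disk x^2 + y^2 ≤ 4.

The region D is 0 ≤ r ≤ 2, 0 ≤ θ ≤ 2π in polar coordinates, where x = r cos(θ), y = r sin(θ), and dA = r dr dθ.

Under the substitution, the integrand becomes 6r^2, so

    ∬_D (6x^2 + 6y^2) dA = ∫_{0}^{2π} ∫_{0}^{2} (6r^2) · r dr dθ.

Inner integral (in r): ∫_{0}^{2} (6r^2) · r dr = 24.

Outer integral (in θ): ∫_{0}^{2π} (24) dθ = 48π.

Therefore ∬_D (6x^2 + 6y^2) dA = 48π.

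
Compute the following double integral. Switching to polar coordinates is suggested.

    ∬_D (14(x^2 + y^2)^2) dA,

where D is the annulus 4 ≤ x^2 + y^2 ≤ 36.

The region D is 2 ≤ r ≤ 6, 0 ≤ θ ≤ 2π in polar coordinates, where x = r cos(θ), y = r sin(θ), and dA = r dr dθ.

Under the substitution, the integrand becomes 14r^4, so

    ∬_D (14(x^2 + y^2)^2) dA = ∫_{0}^{2π} ∫_{2}^{6} (14r^4) · r dr dθ.

Inner integral (in r): ∫_{2}^{6} (14r^4) · r dr = 326144/3.

Outer integral (in θ): ∫_{0}^{2π} (326144/3) dθ = 652288π/3.

Therefore ∬_D (14(x^2 + y^2)^2) dA = 652288π/3.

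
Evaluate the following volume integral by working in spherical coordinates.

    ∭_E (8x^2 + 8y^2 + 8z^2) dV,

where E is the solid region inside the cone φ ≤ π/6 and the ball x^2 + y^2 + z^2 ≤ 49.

In spherical coordinates, x = ρ sin(φ) cos(θ), y = ρ sin(φ) sin(θ), z = ρ cos(φ), and dV = ρ^2 sin(φ) dρ dφ dθ.

The integrand becomes 8ρ^2, so

    ∭_E (8x^2 + 8y^2 + 8z^2) dV = ∫_{0}^{2π} ∫_{0}^{π/6} ∫_{0}^{7} (8ρ^2) · ρ^2 sin(φ) dρ dφ dθ.

Inner (ρ): 134456sin(φ)/5.
Middle (φ): 134456/5 - 67228sqrt(3)/5.
Outer (θ): 134456π (2 - sqrt(3))/5.

Therefore the triple integral equals 134456π (2 - sqrt(3))/5.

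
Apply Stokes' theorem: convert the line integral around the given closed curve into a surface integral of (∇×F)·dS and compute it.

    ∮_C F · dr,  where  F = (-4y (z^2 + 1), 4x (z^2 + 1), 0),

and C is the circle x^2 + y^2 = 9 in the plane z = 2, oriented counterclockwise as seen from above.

Let S be the flat disk x^2 + y^2 ≤ 9 in the plane z = 2, with upward unit normal n̂ = ẑ. By Stokes' theorem,

    ∮_C F · dr = ∬_S (∇ × F) · n̂ dS = ∬_D (curl F)_z dA,

where D is the disk x^2 + y^2 ≤ 9.

Compute the curl of F = (-4y (z^2 + 1), 4x (z^2 + 1), 0):
    (∇ × F)_x = ∂F_z/∂y - ∂F_y/∂z = -8x z,
    (∇ × F)_y = ∂F_x/∂z - ∂F_z/∂x = -8y z,
    (∇ × F)_z = ∂F_y/∂x - ∂F_x/∂y = 8z^2 + 8.

On z = 2, (curl F)_z = 40.

Convert to polar (x = r cos θ, y = r sin θ, dA = r dr dθ); the integrand becomes 40, so

    ∬_D (curl F)_z dA = ∫_0^{2π} ∫_0^{3} (40) · r dr dθ.

Inner (r from 0 to 3): 180.
Outer (θ from 0 to 2π): 360π.

Therefore ∮_C F · dr = 360π.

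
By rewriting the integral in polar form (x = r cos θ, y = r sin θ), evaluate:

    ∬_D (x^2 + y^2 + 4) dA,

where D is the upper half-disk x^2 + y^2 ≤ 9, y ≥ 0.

The region D is 0 ≤ r ≤ 3, 0 ≤ θ ≤ π in polar coordinates, where x = r cos(θ), y = r sin(θ), and dA = r dr dθ.

Under the substitution, the integrand becomes r^2 + 4, so

    ∬_D (x^2 + y^2 + 4) dA = ∫_{0}^{π} ∫_{0}^{3} (r^2 + 4) · r dr dθ.

Inner integral (in r): ∫_{0}^{3} (r^2 + 4) · r dr = 153/4.

Outer integral (in θ): ∫_{0}^{π} (153/4) dθ = 153π/4.

Therefore ∬_D (x^2 + y^2 + 4) dA = 153π/4.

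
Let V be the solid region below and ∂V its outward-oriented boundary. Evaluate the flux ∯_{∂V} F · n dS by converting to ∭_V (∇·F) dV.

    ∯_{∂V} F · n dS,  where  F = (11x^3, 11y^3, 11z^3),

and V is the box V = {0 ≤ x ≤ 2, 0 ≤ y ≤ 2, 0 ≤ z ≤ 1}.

By the divergence theorem,

    ∯_{∂V} F · n dS = ∭_V (∇ · F) dV.

Compute the divergence:
    ∇ · F = ∂F_x/∂x + ∂F_y/∂y + ∂F_z/∂z = 33x^2 + 33y^2 + 33z^2.

V is a rectangular box, so dV = dx dy dz with 0 ≤ x ≤ 2, 0 ≤ y ≤ 2, 0 ≤ z ≤ 1.

Integrate (33x^2 + 33y^2 + 33z^2) over V as an iterated integral:

    ∭_V (∇·F) dV = ∫_0^{2} ∫_0^{2} ∫_0^{1} (33x^2 + 33y^2 + 33z^2) dz dy dx.

Inner (z from 0 to 1): 33x^2 + 33y^2 + 11.
Middle (y from 0 to 2): 66x^2 + 110.
Outer (x from 0 to 2): 396.

Therefore ∯_{∂V} F · n dS = 396.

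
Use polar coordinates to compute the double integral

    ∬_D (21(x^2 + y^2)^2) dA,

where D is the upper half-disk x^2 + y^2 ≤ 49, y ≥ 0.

The region D is 0 ≤ r ≤ 7, 0 ≤ θ ≤ π in polar coordinates, where x = r cos(θ), y = r sin(θ), and dA = r dr dθ.

Under the substitution, the integrand becomes 21r^4, so

    ∬_D (21(x^2 + y^2)^2) dA = ∫_{0}^{π} ∫_{0}^{7} (21r^4) · r dr dθ.

Inner integral (in r): ∫_{0}^{7} (21r^4) · r dr = 823543/2.

Outer integral (in θ): ∫_{0}^{π} (823543/2) dθ = 823543π/2.

Therefore ∬_D (21(x^2 + y^2)^2) dA = 823543π/2.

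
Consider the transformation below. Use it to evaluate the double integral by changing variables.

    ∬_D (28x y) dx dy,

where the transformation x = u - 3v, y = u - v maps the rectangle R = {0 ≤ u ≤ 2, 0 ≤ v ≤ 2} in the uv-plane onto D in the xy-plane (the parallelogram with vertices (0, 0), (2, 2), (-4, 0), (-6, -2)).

Compute the Jacobian determinant of (x, y) with respect to (u, v):

    ∂(x,y)/∂(u,v) = | 1  -3 | = (1)(-1) - (-3)(1) = 2.
                   | 1  -1 |

Its absolute value is |J| = 2 (the area scaling factor).

Substituting x = u - 3v, y = u - v into the integrand,

    28x y → 28u^2 - 112u v + 84v^2,

so the integral becomes

    ∬_R (28u^2 - 112u v + 84v^2) · |J| du dv = ∫_0^2 ∫_0^2 (56u^2 - 224u v + 168v^2) dv du.

Inner (v): 112u^2 - 448u + 448.
Outer (u): 896/3.

Therefore ∬_D (28x y) dx dy = 896/3.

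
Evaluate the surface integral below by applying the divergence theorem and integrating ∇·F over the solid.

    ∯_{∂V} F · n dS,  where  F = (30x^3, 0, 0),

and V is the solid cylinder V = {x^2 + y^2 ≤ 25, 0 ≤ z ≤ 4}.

By the divergence theorem,

    ∯_{∂V} F · n dS = ∭_V (∇ · F) dV.

Compute the divergence:
    ∇ · F = ∂F_x/∂x + ∂F_y/∂y + ∂F_z/∂z = 90x^2 + 0 + 0 = 90x^2.

In cylindrical coordinates, x = r cos(θ), y = r sin(θ), z = z, dV = r dr dθ dz, with 0 ≤ r ≤ 5, 0 ≤ θ ≤ 2π, 0 ≤ z ≤ 4.

The integrand, after substitution and multiplying by the volume element, becomes (90r^2cos(θ)^2) · r, so

    ∭_V (∇·F) dV = ∫_0^{2π} ∫_0^{5} ∫_0^{4} (90r^2cos(θ)^2) · r dz dr dθ.

Inner (z from 0 to 4): 360r^3cos(θ)^2.
Middle (r from 0 to 5): 56250cos(θ)^2.
Outer (θ from 0 to 2π): 56250π.

Therefore ∯_{∂V} F · n dS = 56250π.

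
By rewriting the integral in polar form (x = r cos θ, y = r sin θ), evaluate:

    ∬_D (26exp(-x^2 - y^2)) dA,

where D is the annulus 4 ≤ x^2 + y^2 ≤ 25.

The region D is 2 ≤ r ≤ 5, 0 ≤ θ ≤ 2π in polar coordinates, where x = r cos(θ), y = r sin(θ), and dA = r dr dθ.

Under the substitution, the integrand becomes 26exp(-r^2), so

    ∬_D (26exp(-x^2 - y^2)) dA = ∫_{0}^{2π} ∫_{2}^{5} (26exp(-r^2)) · r dr dθ.

Inner integral (in r): ∫_{2}^{5} (26exp(-r^2)) · r dr = -(13 - 13exp(21))exp(-25).

Outer integral (in θ): ∫_{0}^{2π} (-(13 - 13exp(21))exp(-25)) dθ = -26π (1 - exp(21))exp(-25).

Therefore ∬_D (26exp(-x^2 - y^2)) dA = -26π (1 - exp(21))exp(-25).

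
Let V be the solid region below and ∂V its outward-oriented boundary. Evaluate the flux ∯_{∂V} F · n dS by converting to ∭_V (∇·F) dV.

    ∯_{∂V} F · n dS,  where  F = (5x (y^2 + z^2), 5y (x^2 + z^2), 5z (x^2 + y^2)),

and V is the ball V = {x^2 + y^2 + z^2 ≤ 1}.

By the divergence theorem,

    ∯_{∂V} F · n dS = ∭_V (∇ · F) dV.

Compute the divergence:
    ∇ · F = ∂F_x/∂x + ∂F_y/∂y + ∂F_z/∂z = 5y^2 + 5z^2 + 5x^2 + 5z^2 + 5x^2 + 5y^2 = 10x^2 + 10y^2 + 10z^2.

In spherical coordinates, x = ρ sin(φ) cos(θ), y = ρ sin(φ) sin(θ), z = ρ cos(φ), dV = ρ^2 sin(φ) dρ dφ dθ, with 0 ≤ ρ ≤ 1, 0 ≤ φ ≤ π, 0 ≤ θ ≤ 2π.

The integrand, after substitution and multiplying by the volume element, becomes (10ρ^2) · ρ^2 sin(φ), so

    ∭_V (∇·F) dV = ∫_0^{2π} ∫_0^{π} ∫_0^{1} (10ρ^2) · ρ^2 sin(φ) dρ dφ dθ.

Inner (ρ from 0 to 1): 2sin(φ).
Middle (φ from 0 to π): 4.
Outer (θ from 0 to 2π): 8π.

Therefore ∯_{∂V} F · n dS = 8π.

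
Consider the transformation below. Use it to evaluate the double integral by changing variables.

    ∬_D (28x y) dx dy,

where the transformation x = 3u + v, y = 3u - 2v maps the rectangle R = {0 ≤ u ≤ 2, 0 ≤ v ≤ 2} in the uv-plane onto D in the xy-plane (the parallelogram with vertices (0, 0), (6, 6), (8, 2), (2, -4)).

Compute the Jacobian determinant of (x, y) with respect to (u, v):

    ∂(x,y)/∂(u,v) = | 3  1 | = (3)(-2) - (1)(3) = -9.
                   | 3  -2 |

Its absolute value is |J| = 9 (the area scaling factor).

Substituting x = 3u + v, y = 3u - 2v into the integrand,

    28x y → 252u^2 - 84u v - 56v^2,

so the integral becomes

    ∬_R (252u^2 - 84u v - 56v^2) · |J| du dv = ∫_0^2 ∫_0^2 (2268u^2 - 756u v - 504v^2) dv du.

Inner (v): 4536u^2 - 1512u - 1344.
Outer (u): 6384.

Therefore ∬_D (28x y) dx dy = 6384.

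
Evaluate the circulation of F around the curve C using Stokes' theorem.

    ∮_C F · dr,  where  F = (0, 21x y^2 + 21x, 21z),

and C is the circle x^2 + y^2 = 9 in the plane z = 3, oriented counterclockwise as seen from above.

Let S be the flat disk x^2 + y^2 ≤ 9 in the plane z = 3, with upward unit normal n̂ = ẑ. By Stokes' theorem,

    ∮_C F · dr = ∬_S (∇ × F) · n̂ dS = ∬_D (curl F)_z dA,

where D is the disk x^2 + y^2 ≤ 9.

Compute the curl of F = (0, 21x y^2 + 21x, 21z):
    (∇ × F)_x = ∂F_z/∂y - ∂F_y/∂z = 0,
    (∇ × F)_y = ∂F_x/∂z - ∂F_z/∂x = 0,
    (∇ × F)_z = ∂F_y/∂x - ∂F_x/∂y = 21y^2 + 21.

On z = 3, (curl F)_z = 21y^2 + 21.

Convert to polar (x = r cos θ, y = r sin θ, dA = r dr dθ); the integrand becomes 21r^2sin(θ)^2 + 21, so

    ∬_D (curl F)_z dA = ∫_0^{2π} ∫_0^{3} (21r^2sin(θ)^2 + 21) · r dr dθ.

Inner (r from 0 to 3): 1701sin(θ)^2/4 + 189/2.
Outer (θ from 0 to 2π): 2457π/4.

Therefore ∮_C F · dr = 2457π/4.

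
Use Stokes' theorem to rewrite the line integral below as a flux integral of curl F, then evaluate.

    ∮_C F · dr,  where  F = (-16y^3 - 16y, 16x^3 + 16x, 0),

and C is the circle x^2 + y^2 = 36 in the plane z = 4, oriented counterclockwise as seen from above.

Let S be the flat disk x^2 + y^2 ≤ 36 in the plane z = 4, with upward unit normal n̂ = ẑ. By Stokes' theorem,

    ∮_C F · dr = ∬_S (∇ × F) · n̂ dS = ∬_D (curl F)_z dA,

where D is the disk x^2 + y^2 ≤ 36.

Compute the curl of F = (-16y^3 - 16y, 16x^3 + 16x, 0):
    (∇ × F)_x = ∂F_z/∂y - ∂F_y/∂z = 0,
    (∇ × F)_y = ∂F_x/∂z - ∂F_z/∂x = 0,
    (∇ × F)_z = ∂F_y/∂x - ∂F_x/∂y = 48x^2 + 48y^2 + 32.

On z = 4, (curl F)_z = 48x^2 + 48y^2 + 32.

Convert to polar (x = r cos θ, y = r sin θ, dA = r dr dθ); the integrand becomes 48r^2 + 32, so

    ∬_D (curl F)_z dA = ∫_0^{2π} ∫_0^{6} (48r^2 + 32) · r dr dθ.

Inner (r from 0 to 6): 16128.
Outer (θ from 0 to 2π): 32256π.

Therefore ∮_C F · dr = 32256π.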